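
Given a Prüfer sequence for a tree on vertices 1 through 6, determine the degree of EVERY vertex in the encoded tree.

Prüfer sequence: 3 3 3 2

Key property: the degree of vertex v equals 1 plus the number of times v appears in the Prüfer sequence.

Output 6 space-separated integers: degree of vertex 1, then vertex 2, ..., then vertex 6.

p_1 = 3: count[3] becomes 1
p_2 = 3: count[3] becomes 2
p_3 = 3: count[3] becomes 3
p_4 = 2: count[2] becomes 1
Degrees (1 + count): deg[1]=1+0=1, deg[2]=1+1=2, deg[3]=1+3=4, deg[4]=1+0=1, deg[5]=1+0=1, deg[6]=1+0=1

Answer: 1 2 4 1 1 1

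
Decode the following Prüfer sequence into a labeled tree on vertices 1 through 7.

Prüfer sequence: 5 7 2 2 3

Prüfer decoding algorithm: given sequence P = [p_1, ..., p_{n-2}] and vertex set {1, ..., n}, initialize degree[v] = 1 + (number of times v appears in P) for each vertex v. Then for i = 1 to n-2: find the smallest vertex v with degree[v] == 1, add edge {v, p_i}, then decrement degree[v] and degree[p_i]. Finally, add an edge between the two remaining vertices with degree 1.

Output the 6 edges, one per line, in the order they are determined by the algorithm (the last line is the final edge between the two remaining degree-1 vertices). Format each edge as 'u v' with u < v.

Initial degrees: {1:1, 2:3, 3:2, 4:1, 5:2, 6:1, 7:2}
Step 1: smallest deg-1 vertex = 1, p_1 = 5. Add edge {1,5}. Now deg[1]=0, deg[5]=1.
Step 2: smallest deg-1 vertex = 4, p_2 = 7. Add edge {4,7}. Now deg[4]=0, deg[7]=1.
Step 3: smallest deg-1 vertex = 5, p_3 = 2. Add edge {2,5}. Now deg[5]=0, deg[2]=2.
Step 4: smallest deg-1 vertex = 6, p_4 = 2. Add edge {2,6}. Now deg[6]=0, deg[2]=1.
Step 5: smallest deg-1 vertex = 2, p_5 = 3. Add edge {2,3}. Now deg[2]=0, deg[3]=1.
Final: two remaining deg-1 vertices are 3, 7. Add edge {3,7}.

Answer: 1 5
4 7
2 5
2 6
2 3
3 7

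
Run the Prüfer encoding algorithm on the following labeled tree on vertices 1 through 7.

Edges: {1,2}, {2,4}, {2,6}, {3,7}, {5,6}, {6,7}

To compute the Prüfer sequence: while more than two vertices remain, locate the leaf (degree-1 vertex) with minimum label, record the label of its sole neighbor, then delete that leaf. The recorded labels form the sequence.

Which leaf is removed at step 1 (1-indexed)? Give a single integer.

Step 1: current leaves = {1,3,4,5}. Remove leaf 1 (neighbor: 2).

Answer: 1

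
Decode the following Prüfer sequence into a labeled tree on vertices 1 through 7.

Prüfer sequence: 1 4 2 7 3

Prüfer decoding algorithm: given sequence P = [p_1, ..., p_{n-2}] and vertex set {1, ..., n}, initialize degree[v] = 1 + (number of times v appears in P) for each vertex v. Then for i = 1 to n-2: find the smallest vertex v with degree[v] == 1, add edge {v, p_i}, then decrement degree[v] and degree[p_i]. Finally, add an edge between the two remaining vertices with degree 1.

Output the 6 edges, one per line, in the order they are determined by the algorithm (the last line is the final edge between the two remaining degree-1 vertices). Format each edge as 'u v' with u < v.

Answer: 1 5
1 4
2 4
2 7
3 6
3 7

Derivation:
Initial degrees: {1:2, 2:2, 3:2, 4:2, 5:1, 6:1, 7:2}
Step 1: smallest deg-1 vertex = 5, p_1 = 1. Add edge {1,5}. Now deg[5]=0, deg[1]=1.
Step 2: smallest deg-1 vertex = 1, p_2 = 4. Add edge {1,4}. Now deg[1]=0, deg[4]=1.
Step 3: smallest deg-1 vertex = 4, p_3 = 2. Add edge {2,4}. Now deg[4]=0, deg[2]=1.
Step 4: smallest deg-1 vertex = 2, p_4 = 7. Add edge {2,7}. Now deg[2]=0, deg[7]=1.
Step 5: smallest deg-1 vertex = 6, p_5 = 3. Add edge {3,6}. Now deg[6]=0, deg[3]=1.
Final: two remaining deg-1 vertices are 3, 7. Add edge {3,7}.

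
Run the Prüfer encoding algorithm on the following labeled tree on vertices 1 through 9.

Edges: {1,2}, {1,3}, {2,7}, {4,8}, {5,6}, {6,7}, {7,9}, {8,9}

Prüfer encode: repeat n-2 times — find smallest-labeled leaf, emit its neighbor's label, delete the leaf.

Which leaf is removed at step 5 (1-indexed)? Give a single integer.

Answer: 5

Derivation:
Step 1: current leaves = {3,4,5}. Remove leaf 3 (neighbor: 1).
Step 2: current leaves = {1,4,5}. Remove leaf 1 (neighbor: 2).
Step 3: current leaves = {2,4,5}. Remove leaf 2 (neighbor: 7).
Step 4: current leaves = {4,5}. Remove leaf 4 (neighbor: 8).
Step 5: current leaves = {5,8}. Remove leaf 5 (neighbor: 6).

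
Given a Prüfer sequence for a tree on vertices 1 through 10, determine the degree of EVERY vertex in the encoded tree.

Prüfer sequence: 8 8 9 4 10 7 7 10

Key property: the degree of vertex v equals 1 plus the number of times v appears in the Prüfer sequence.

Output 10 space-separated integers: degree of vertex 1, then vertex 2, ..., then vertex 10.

Answer: 1 1 1 2 1 1 3 3 2 3

Derivation:
p_1 = 8: count[8] becomes 1
p_2 = 8: count[8] becomes 2
p_3 = 9: count[9] becomes 1
p_4 = 4: count[4] becomes 1
p_5 = 10: count[10] becomes 1
p_6 = 7: count[7] becomes 1
p_7 = 7: count[7] becomes 2
p_8 = 10: count[10] becomes 2
Degrees (1 + count): deg[1]=1+0=1, deg[2]=1+0=1, deg[3]=1+0=1, deg[4]=1+1=2, deg[5]=1+0=1, deg[6]=1+0=1, deg[7]=1+2=3, deg[8]=1+2=3, deg[9]=1+1=2, deg[10]=1+2=3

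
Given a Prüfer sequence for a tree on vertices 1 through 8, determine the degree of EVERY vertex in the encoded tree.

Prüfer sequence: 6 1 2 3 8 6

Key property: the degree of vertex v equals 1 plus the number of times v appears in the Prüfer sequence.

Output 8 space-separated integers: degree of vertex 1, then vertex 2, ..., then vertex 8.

p_1 = 6: count[6] becomes 1
p_2 = 1: count[1] becomes 1
p_3 = 2: count[2] becomes 1
p_4 = 3: count[3] becomes 1
p_5 = 8: count[8] becomes 1
p_6 = 6: count[6] becomes 2
Degrees (1 + count): deg[1]=1+1=2, deg[2]=1+1=2, deg[3]=1+1=2, deg[4]=1+0=1, deg[5]=1+0=1, deg[6]=1+2=3, deg[7]=1+0=1, deg[8]=1+1=2

Answer: 2 2 2 1 1 3 1 2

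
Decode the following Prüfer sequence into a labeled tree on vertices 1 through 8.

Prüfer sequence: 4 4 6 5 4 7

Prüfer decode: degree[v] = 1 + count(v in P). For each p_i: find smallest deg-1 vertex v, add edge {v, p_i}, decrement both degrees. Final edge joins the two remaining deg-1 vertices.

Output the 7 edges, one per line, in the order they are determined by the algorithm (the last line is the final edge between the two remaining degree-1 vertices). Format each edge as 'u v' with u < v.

Initial degrees: {1:1, 2:1, 3:1, 4:4, 5:2, 6:2, 7:2, 8:1}
Step 1: smallest deg-1 vertex = 1, p_1 = 4. Add edge {1,4}. Now deg[1]=0, deg[4]=3.
Step 2: smallest deg-1 vertex = 2, p_2 = 4. Add edge {2,4}. Now deg[2]=0, deg[4]=2.
Step 3: smallest deg-1 vertex = 3, p_3 = 6. Add edge {3,6}. Now deg[3]=0, deg[6]=1.
Step 4: smallest deg-1 vertex = 6, p_4 = 5. Add edge {5,6}. Now deg[6]=0, deg[5]=1.
Step 5: smallest deg-1 vertex = 5, p_5 = 4. Add edge {4,5}. Now deg[5]=0, deg[4]=1.
Step 6: smallest deg-1 vertex = 4, p_6 = 7. Add edge {4,7}. Now deg[4]=0, deg[7]=1.
Final: two remaining deg-1 vertices are 7, 8. Add edge {7,8}.

Answer: 1 4
2 4
3 6
5 6
4 5
4 7
7 8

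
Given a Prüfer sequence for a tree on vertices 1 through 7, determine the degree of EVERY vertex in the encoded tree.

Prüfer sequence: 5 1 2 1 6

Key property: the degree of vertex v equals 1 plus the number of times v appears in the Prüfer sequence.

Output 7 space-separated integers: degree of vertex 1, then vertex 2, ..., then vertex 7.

Answer: 3 2 1 1 2 2 1

Derivation:
p_1 = 5: count[5] becomes 1
p_2 = 1: count[1] becomes 1
p_3 = 2: count[2] becomes 1
p_4 = 1: count[1] becomes 2
p_5 = 6: count[6] becomes 1
Degrees (1 + count): deg[1]=1+2=3, deg[2]=1+1=2, deg[3]=1+0=1, deg[4]=1+0=1, deg[5]=1+1=2, deg[6]=1+1=2, deg[7]=1+0=1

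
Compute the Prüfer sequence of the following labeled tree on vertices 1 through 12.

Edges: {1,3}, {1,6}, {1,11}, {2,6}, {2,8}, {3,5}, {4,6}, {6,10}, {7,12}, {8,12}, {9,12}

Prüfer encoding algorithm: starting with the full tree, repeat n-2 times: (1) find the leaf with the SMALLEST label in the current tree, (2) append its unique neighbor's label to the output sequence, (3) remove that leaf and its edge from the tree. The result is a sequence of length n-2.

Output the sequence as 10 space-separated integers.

Step 1: leaves = {4,5,7,9,10,11}. Remove smallest leaf 4, emit neighbor 6.
Step 2: leaves = {5,7,9,10,11}. Remove smallest leaf 5, emit neighbor 3.
Step 3: leaves = {3,7,9,10,11}. Remove smallest leaf 3, emit neighbor 1.
Step 4: leaves = {7,9,10,11}. Remove smallest leaf 7, emit neighbor 12.
Step 5: leaves = {9,10,11}. Remove smallest leaf 9, emit neighbor 12.
Step 6: leaves = {10,11,12}. Remove smallest leaf 10, emit neighbor 6.
Step 7: leaves = {11,12}. Remove smallest leaf 11, emit neighbor 1.
Step 8: leaves = {1,12}. Remove smallest leaf 1, emit neighbor 6.
Step 9: leaves = {6,12}. Remove smallest leaf 6, emit neighbor 2.
Step 10: leaves = {2,12}. Remove smallest leaf 2, emit neighbor 8.
Done: 2 vertices remain (8, 12). Sequence = [6 3 1 12 12 6 1 6 2 8]

Answer: 6 3 1 12 12 6 1 6 2 8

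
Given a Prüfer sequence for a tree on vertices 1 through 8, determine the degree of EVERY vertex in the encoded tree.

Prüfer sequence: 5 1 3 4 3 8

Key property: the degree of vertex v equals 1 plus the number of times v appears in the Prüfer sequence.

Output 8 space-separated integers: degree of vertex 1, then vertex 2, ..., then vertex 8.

Answer: 2 1 3 2 2 1 1 2

Derivation:
p_1 = 5: count[5] becomes 1
p_2 = 1: count[1] becomes 1
p_3 = 3: count[3] becomes 1
p_4 = 4: count[4] becomes 1
p_5 = 3: count[3] becomes 2
p_6 = 8: count[8] becomes 1
Degrees (1 + count): deg[1]=1+1=2, deg[2]=1+0=1, deg[3]=1+2=3, deg[4]=1+1=2, deg[5]=1+1=2, deg[6]=1+0=1, deg[7]=1+0=1, deg[8]=1+1=2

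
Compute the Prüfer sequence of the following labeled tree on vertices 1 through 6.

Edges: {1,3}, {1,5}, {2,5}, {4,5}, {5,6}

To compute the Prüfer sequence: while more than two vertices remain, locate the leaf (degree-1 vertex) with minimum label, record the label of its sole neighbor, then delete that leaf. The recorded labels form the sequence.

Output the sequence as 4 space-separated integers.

Answer: 5 1 5 5

Derivation:
Step 1: leaves = {2,3,4,6}. Remove smallest leaf 2, emit neighbor 5.
Step 2: leaves = {3,4,6}. Remove smallest leaf 3, emit neighbor 1.
Step 3: leaves = {1,4,6}. Remove smallest leaf 1, emit neighbor 5.
Step 4: leaves = {4,6}. Remove smallest leaf 4, emit neighbor 5.
Done: 2 vertices remain (5, 6). Sequence = [5 1 5 5]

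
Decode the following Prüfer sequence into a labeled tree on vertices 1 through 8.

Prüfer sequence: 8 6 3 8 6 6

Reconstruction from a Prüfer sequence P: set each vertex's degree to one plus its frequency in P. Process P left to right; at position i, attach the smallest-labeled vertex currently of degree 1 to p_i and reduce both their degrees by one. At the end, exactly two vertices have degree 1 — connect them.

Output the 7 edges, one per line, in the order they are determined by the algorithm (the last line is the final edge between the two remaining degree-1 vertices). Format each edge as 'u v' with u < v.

Answer: 1 8
2 6
3 4
3 8
5 6
6 7
6 8

Derivation:
Initial degrees: {1:1, 2:1, 3:2, 4:1, 5:1, 6:4, 7:1, 8:3}
Step 1: smallest deg-1 vertex = 1, p_1 = 8. Add edge {1,8}. Now deg[1]=0, deg[8]=2.
Step 2: smallest deg-1 vertex = 2, p_2 = 6. Add edge {2,6}. Now deg[2]=0, deg[6]=3.
Step 3: smallest deg-1 vertex = 4, p_3 = 3. Add edge {3,4}. Now deg[4]=0, deg[3]=1.
Step 4: smallest deg-1 vertex = 3, p_4 = 8. Add edge {3,8}. Now deg[3]=0, deg[8]=1.
Step 5: smallest deg-1 vertex = 5, p_5 = 6. Add edge {5,6}. Now deg[5]=0, deg[6]=2.
Step 6: smallest deg-1 vertex = 7, p_6 = 6. Add edge {6,7}. Now deg[7]=0, deg[6]=1.
Final: two remaining deg-1 vertices are 6, 8. Add edge {6,8}.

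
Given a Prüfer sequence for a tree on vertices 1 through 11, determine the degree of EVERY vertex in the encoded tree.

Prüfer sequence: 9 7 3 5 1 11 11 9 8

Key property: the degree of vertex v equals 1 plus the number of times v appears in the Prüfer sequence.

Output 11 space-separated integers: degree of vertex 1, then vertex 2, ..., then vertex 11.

Answer: 2 1 2 1 2 1 2 2 3 1 3

Derivation:
p_1 = 9: count[9] becomes 1
p_2 = 7: count[7] becomes 1
p_3 = 3: count[3] becomes 1
p_4 = 5: count[5] becomes 1
p_5 = 1: count[1] becomes 1
p_6 = 11: count[11] becomes 1
p_7 = 11: count[11] becomes 2
p_8 = 9: count[9] becomes 2
p_9 = 8: count[8] becomes 1
Degrees (1 + count): deg[1]=1+1=2, deg[2]=1+0=1, deg[3]=1+1=2, deg[4]=1+0=1, deg[5]=1+1=2, deg[6]=1+0=1, deg[7]=1+1=2, deg[8]=1+1=2, deg[9]=1+2=3, deg[10]=1+0=1, deg[11]=1+2=3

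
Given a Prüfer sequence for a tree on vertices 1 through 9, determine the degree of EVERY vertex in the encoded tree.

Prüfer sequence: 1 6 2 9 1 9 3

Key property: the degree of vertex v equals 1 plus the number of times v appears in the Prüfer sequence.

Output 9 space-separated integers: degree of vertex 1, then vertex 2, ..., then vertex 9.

p_1 = 1: count[1] becomes 1
p_2 = 6: count[6] becomes 1
p_3 = 2: count[2] becomes 1
p_4 = 9: count[9] becomes 1
p_5 = 1: count[1] becomes 2
p_6 = 9: count[9] becomes 2
p_7 = 3: count[3] becomes 1
Degrees (1 + count): deg[1]=1+2=3, deg[2]=1+1=2, deg[3]=1+1=2, deg[4]=1+0=1, deg[5]=1+0=1, deg[6]=1+1=2, deg[7]=1+0=1, deg[8]=1+0=1, deg[9]=1+2=3

Answer: 3 2 2 1 1 2 1 1 3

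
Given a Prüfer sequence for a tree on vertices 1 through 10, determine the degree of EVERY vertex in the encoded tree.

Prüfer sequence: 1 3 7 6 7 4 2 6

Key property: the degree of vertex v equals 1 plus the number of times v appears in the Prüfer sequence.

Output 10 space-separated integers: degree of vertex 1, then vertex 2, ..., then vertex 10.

p_1 = 1: count[1] becomes 1
p_2 = 3: count[3] becomes 1
p_3 = 7: count[7] becomes 1
p_4 = 6: count[6] becomes 1
p_5 = 7: count[7] becomes 2
p_6 = 4: count[4] becomes 1
p_7 = 2: count[2] becomes 1
p_8 = 6: count[6] becomes 2
Degrees (1 + count): deg[1]=1+1=2, deg[2]=1+1=2, deg[3]=1+1=2, deg[4]=1+1=2, deg[5]=1+0=1, deg[6]=1+2=3, deg[7]=1+2=3, deg[8]=1+0=1, deg[9]=1+0=1, deg[10]=1+0=1

Answer: 2 2 2 2 1 3 3 1 1 1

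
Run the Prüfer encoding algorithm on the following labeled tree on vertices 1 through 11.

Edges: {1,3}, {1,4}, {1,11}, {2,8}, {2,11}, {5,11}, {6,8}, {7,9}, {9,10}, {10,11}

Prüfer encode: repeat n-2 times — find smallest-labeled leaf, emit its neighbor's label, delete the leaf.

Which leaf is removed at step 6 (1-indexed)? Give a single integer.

Answer: 7

Derivation:
Step 1: current leaves = {3,4,5,6,7}. Remove leaf 3 (neighbor: 1).
Step 2: current leaves = {4,5,6,7}. Remove leaf 4 (neighbor: 1).
Step 3: current leaves = {1,5,6,7}. Remove leaf 1 (neighbor: 11).
Step 4: current leaves = {5,6,7}. Remove leaf 5 (neighbor: 11).
Step 5: current leaves = {6,7}. Remove leaf 6 (neighbor: 8).
Step 6: current leaves = {7,8}. Remove leaf 7 (neighbor: 9).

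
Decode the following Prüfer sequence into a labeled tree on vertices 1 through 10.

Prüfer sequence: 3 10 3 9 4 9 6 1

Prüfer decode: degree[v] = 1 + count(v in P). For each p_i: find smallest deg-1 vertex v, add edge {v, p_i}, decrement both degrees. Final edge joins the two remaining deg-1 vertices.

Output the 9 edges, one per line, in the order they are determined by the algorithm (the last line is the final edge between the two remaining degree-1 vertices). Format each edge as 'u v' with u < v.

Answer: 2 3
5 10
3 7
3 9
4 8
4 9
6 9
1 6
1 10

Derivation:
Initial degrees: {1:2, 2:1, 3:3, 4:2, 5:1, 6:2, 7:1, 8:1, 9:3, 10:2}
Step 1: smallest deg-1 vertex = 2, p_1 = 3. Add edge {2,3}. Now deg[2]=0, deg[3]=2.
Step 2: smallest deg-1 vertex = 5, p_2 = 10. Add edge {5,10}. Now deg[5]=0, deg[10]=1.
Step 3: smallest deg-1 vertex = 7, p_3 = 3. Add edge {3,7}. Now deg[7]=0, deg[3]=1.
Step 4: smallest deg-1 vertex = 3, p_4 = 9. Add edge {3,9}. Now deg[3]=0, deg[9]=2.
Step 5: smallest deg-1 vertex = 8, p_5 = 4. Add edge {4,8}. Now deg[8]=0, deg[4]=1.
Step 6: smallest deg-1 vertex = 4, p_6 = 9. Add edge {4,9}. Now deg[4]=0, deg[9]=1.
Step 7: smallest deg-1 vertex = 9, p_7 = 6. Add edge {6,9}. Now deg[9]=0, deg[6]=1.
Step 8: smallest deg-1 vertex = 6, p_8 = 1. Add edge {1,6}. Now deg[6]=0, deg[1]=1.
Final: two remaining deg-1 vertices are 1, 10. Add edge {1,10}.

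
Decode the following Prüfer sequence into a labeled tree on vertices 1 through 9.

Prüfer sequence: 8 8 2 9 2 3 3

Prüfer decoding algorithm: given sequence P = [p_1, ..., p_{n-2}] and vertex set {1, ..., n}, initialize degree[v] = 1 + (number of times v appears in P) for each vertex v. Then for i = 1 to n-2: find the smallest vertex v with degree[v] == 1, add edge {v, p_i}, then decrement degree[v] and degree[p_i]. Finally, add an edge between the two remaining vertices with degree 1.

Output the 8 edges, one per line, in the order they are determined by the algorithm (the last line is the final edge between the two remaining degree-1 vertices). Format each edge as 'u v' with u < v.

Answer: 1 8
4 8
2 5
6 9
2 7
2 3
3 8
3 9

Derivation:
Initial degrees: {1:1, 2:3, 3:3, 4:1, 5:1, 6:1, 7:1, 8:3, 9:2}
Step 1: smallest deg-1 vertex = 1, p_1 = 8. Add edge {1,8}. Now deg[1]=0, deg[8]=2.
Step 2: smallest deg-1 vertex = 4, p_2 = 8. Add edge {4,8}. Now deg[4]=0, deg[8]=1.
Step 3: smallest deg-1 vertex = 5, p_3 = 2. Add edge {2,5}. Now deg[5]=0, deg[2]=2.
Step 4: smallest deg-1 vertex = 6, p_4 = 9. Add edge {6,9}. Now deg[6]=0, deg[9]=1.
Step 5: smallest deg-1 vertex = 7, p_5 = 2. Add edge {2,7}. Now deg[7]=0, deg[2]=1.
Step 6: smallest deg-1 vertex = 2, p_6 = 3. Add edge {2,3}. Now deg[2]=0, deg[3]=2.
Step 7: smallest deg-1 vertex = 8, p_7 = 3. Add edge {3,8}. Now deg[8]=0, deg[3]=1.
Final: two remaining deg-1 vertices are 3, 9. Add edge {3,9}.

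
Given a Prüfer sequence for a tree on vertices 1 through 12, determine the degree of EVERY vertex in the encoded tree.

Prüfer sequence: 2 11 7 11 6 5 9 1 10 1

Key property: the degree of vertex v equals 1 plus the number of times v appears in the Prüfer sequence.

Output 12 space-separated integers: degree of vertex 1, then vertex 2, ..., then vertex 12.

p_1 = 2: count[2] becomes 1
p_2 = 11: count[11] becomes 1
p_3 = 7: count[7] becomes 1
p_4 = 11: count[11] becomes 2
p_5 = 6: count[6] becomes 1
p_6 = 5: count[5] becomes 1
p_7 = 9: count[9] becomes 1
p_8 = 1: count[1] becomes 1
p_9 = 10: count[10] becomes 1
p_10 = 1: count[1] becomes 2
Degrees (1 + count): deg[1]=1+2=3, deg[2]=1+1=2, deg[3]=1+0=1, deg[4]=1+0=1, deg[5]=1+1=2, deg[6]=1+1=2, deg[7]=1+1=2, deg[8]=1+0=1, deg[9]=1+1=2, deg[10]=1+1=2, deg[11]=1+2=3, deg[12]=1+0=1

Answer: 3 2 1 1 2 2 2 1 2 2 3 1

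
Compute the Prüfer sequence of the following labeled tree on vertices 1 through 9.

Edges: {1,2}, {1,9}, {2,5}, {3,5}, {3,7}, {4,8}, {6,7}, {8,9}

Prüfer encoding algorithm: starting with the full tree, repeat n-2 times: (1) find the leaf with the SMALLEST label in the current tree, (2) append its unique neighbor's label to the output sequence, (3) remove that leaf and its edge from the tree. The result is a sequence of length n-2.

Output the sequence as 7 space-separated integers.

Step 1: leaves = {4,6}. Remove smallest leaf 4, emit neighbor 8.
Step 2: leaves = {6,8}. Remove smallest leaf 6, emit neighbor 7.
Step 3: leaves = {7,8}. Remove smallest leaf 7, emit neighbor 3.
Step 4: leaves = {3,8}. Remove smallest leaf 3, emit neighbor 5.
Step 5: leaves = {5,8}. Remove smallest leaf 5, emit neighbor 2.
Step 6: leaves = {2,8}. Remove smallest leaf 2, emit neighbor 1.
Step 7: leaves = {1,8}. Remove smallest leaf 1, emit neighbor 9.
Done: 2 vertices remain (8, 9). Sequence = [8 7 3 5 2 1 9]

Answer: 8 7 3 5 2 1 9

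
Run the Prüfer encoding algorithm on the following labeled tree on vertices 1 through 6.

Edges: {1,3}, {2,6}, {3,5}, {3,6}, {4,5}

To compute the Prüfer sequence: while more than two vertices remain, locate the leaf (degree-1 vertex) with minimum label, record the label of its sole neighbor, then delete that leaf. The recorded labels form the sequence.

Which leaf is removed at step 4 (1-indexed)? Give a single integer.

Step 1: current leaves = {1,2,4}. Remove leaf 1 (neighbor: 3).
Step 2: current leaves = {2,4}. Remove leaf 2 (neighbor: 6).
Step 3: current leaves = {4,6}. Remove leaf 4 (neighbor: 5).
Step 4: current leaves = {5,6}. Remove leaf 5 (neighbor: 3).

Answer: 5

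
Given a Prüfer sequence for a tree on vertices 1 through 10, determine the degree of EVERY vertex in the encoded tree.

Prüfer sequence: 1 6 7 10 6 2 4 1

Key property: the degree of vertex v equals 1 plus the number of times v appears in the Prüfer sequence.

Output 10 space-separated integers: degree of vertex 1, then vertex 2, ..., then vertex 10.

p_1 = 1: count[1] becomes 1
p_2 = 6: count[6] becomes 1
p_3 = 7: count[7] becomes 1
p_4 = 10: count[10] becomes 1
p_5 = 6: count[6] becomes 2
p_6 = 2: count[2] becomes 1
p_7 = 4: count[4] becomes 1
p_8 = 1: count[1] becomes 2
Degrees (1 + count): deg[1]=1+2=3, deg[2]=1+1=2, deg[3]=1+0=1, deg[4]=1+1=2, deg[5]=1+0=1, deg[6]=1+2=3, deg[7]=1+1=2, deg[8]=1+0=1, deg[9]=1+0=1, deg[10]=1+1=2

Answer: 3 2 1 2 1 3 2 1 1 2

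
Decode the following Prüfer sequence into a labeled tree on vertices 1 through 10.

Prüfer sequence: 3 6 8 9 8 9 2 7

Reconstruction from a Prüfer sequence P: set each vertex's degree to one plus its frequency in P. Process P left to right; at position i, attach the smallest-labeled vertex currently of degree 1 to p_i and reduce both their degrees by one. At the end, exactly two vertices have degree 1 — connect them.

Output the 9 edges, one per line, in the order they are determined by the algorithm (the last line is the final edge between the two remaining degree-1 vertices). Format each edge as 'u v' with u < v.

Answer: 1 3
3 6
4 8
5 9
6 8
8 9
2 9
2 7
7 10

Derivation:
Initial degrees: {1:1, 2:2, 3:2, 4:1, 5:1, 6:2, 7:2, 8:3, 9:3, 10:1}
Step 1: smallest deg-1 vertex = 1, p_1 = 3. Add edge {1,3}. Now deg[1]=0, deg[3]=1.
Step 2: smallest deg-1 vertex = 3, p_2 = 6. Add edge {3,6}. Now deg[3]=0, deg[6]=1.
Step 3: smallest deg-1 vertex = 4, p_3 = 8. Add edge {4,8}. Now deg[4]=0, deg[8]=2.
Step 4: smallest deg-1 vertex = 5, p_4 = 9. Add edge {5,9}. Now deg[5]=0, deg[9]=2.
Step 5: smallest deg-1 vertex = 6, p_5 = 8. Add edge {6,8}. Now deg[6]=0, deg[8]=1.
Step 6: smallest deg-1 vertex = 8, p_6 = 9. Add edge {8,9}. Now deg[8]=0, deg[9]=1.
Step 7: smallest deg-1 vertex = 9, p_7 = 2. Add edge {2,9}. Now deg[9]=0, deg[2]=1.
Step 8: smallest deg-1 vertex = 2, p_8 = 7. Add edge {2,7}. Now deg[2]=0, deg[7]=1.
Final: two remaining deg-1 vertices are 7, 10. Add edge {7,10}.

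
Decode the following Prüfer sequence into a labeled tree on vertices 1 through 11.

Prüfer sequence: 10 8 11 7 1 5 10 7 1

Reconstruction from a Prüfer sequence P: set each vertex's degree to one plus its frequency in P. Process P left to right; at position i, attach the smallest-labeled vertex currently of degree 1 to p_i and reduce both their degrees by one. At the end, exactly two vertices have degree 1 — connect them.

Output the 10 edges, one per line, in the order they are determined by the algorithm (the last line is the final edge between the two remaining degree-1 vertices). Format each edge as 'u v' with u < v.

Initial degrees: {1:3, 2:1, 3:1, 4:1, 5:2, 6:1, 7:3, 8:2, 9:1, 10:3, 11:2}
Step 1: smallest deg-1 vertex = 2, p_1 = 10. Add edge {2,10}. Now deg[2]=0, deg[10]=2.
Step 2: smallest deg-1 vertex = 3, p_2 = 8. Add edge {3,8}. Now deg[3]=0, deg[8]=1.
Step 3: smallest deg-1 vertex = 4, p_3 = 11. Add edge {4,11}. Now deg[4]=0, deg[11]=1.
Step 4: smallest deg-1 vertex = 6, p_4 = 7. Add edge {6,7}. Now deg[6]=0, deg[7]=2.
Step 5: smallest deg-1 vertex = 8, p_5 = 1. Add edge {1,8}. Now deg[8]=0, deg[1]=2.
Step 6: smallest deg-1 vertex = 9, p_6 = 5. Add edge {5,9}. Now deg[9]=0, deg[5]=1.
Step 7: smallest deg-1 vertex = 5, p_7 = 10. Add edge {5,10}. Now deg[5]=0, deg[10]=1.
Step 8: smallest deg-1 vertex = 10, p_8 = 7. Add edge {7,10}. Now deg[10]=0, deg[7]=1.
Step 9: smallest deg-1 vertex = 7, p_9 = 1. Add edge {1,7}. Now deg[7]=0, deg[1]=1.
Final: two remaining deg-1 vertices are 1, 11. Add edge {1,11}.

Answer: 2 10
3 8
4 11
6 7
1 8
5 9
5 10
7 10
1 7
1 11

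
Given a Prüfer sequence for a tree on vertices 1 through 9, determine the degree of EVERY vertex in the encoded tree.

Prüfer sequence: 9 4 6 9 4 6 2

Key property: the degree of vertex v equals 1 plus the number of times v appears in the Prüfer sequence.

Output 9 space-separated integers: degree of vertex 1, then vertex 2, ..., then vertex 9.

p_1 = 9: count[9] becomes 1
p_2 = 4: count[4] becomes 1
p_3 = 6: count[6] becomes 1
p_4 = 9: count[9] becomes 2
p_5 = 4: count[4] becomes 2
p_6 = 6: count[6] becomes 2
p_7 = 2: count[2] becomes 1
Degrees (1 + count): deg[1]=1+0=1, deg[2]=1+1=2, deg[3]=1+0=1, deg[4]=1+2=3, deg[5]=1+0=1, deg[6]=1+2=3, deg[7]=1+0=1, deg[8]=1+0=1, deg[9]=1+2=3

Answer: 1 2 1 3 1 3 1 1 3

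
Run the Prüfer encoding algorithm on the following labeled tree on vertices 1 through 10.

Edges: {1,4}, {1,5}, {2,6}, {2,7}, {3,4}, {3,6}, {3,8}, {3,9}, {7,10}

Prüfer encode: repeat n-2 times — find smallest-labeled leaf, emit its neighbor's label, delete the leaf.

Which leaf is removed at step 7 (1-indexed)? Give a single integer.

Answer: 6

Derivation:
Step 1: current leaves = {5,8,9,10}. Remove leaf 5 (neighbor: 1).
Step 2: current leaves = {1,8,9,10}. Remove leaf 1 (neighbor: 4).
Step 3: current leaves = {4,8,9,10}. Remove leaf 4 (neighbor: 3).
Step 4: current leaves = {8,9,10}. Remove leaf 8 (neighbor: 3).
Step 5: current leaves = {9,10}. Remove leaf 9 (neighbor: 3).
Step 6: current leaves = {3,10}. Remove leaf 3 (neighbor: 6).
Step 7: current leaves = {6,10}. Remove leaf 6 (neighbor: 2).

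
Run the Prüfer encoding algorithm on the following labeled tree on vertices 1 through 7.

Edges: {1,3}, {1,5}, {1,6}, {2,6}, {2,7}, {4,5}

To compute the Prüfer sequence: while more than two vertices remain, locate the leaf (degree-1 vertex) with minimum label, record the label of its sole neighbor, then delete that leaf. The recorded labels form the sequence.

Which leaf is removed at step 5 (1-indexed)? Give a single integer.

Step 1: current leaves = {3,4,7}. Remove leaf 3 (neighbor: 1).
Step 2: current leaves = {4,7}. Remove leaf 4 (neighbor: 5).
Step 3: current leaves = {5,7}. Remove leaf 5 (neighbor: 1).
Step 4: current leaves = {1,7}. Remove leaf 1 (neighbor: 6).
Step 5: current leaves = {6,7}. Remove leaf 6 (neighbor: 2).

Answer: 6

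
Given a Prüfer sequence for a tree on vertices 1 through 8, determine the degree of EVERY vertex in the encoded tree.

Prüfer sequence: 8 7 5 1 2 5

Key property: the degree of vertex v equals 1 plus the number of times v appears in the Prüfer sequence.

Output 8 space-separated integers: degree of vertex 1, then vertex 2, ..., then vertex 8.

p_1 = 8: count[8] becomes 1
p_2 = 7: count[7] becomes 1
p_3 = 5: count[5] becomes 1
p_4 = 1: count[1] becomes 1
p_5 = 2: count[2] becomes 1
p_6 = 5: count[5] becomes 2
Degrees (1 + count): deg[1]=1+1=2, deg[2]=1+1=2, deg[3]=1+0=1, deg[4]=1+0=1, deg[5]=1+2=3, deg[6]=1+0=1, deg[7]=1+1=2, deg[8]=1+1=2

Answer: 2 2 1 1 3 1 2 2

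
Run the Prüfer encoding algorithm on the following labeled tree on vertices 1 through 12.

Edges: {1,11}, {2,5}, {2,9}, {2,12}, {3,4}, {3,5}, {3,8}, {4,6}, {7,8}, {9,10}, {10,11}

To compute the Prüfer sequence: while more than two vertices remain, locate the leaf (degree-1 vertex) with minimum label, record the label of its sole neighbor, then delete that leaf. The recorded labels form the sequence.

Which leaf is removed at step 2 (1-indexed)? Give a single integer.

Step 1: current leaves = {1,6,7,12}. Remove leaf 1 (neighbor: 11).
Step 2: current leaves = {6,7,11,12}. Remove leaf 6 (neighbor: 4).

Answer: 6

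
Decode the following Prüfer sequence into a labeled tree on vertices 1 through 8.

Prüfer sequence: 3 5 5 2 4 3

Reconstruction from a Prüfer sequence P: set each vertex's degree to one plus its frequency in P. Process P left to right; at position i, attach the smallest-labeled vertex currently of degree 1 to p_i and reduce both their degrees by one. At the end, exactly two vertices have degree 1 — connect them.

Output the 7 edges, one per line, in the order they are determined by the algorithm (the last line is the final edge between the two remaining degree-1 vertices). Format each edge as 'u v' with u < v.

Initial degrees: {1:1, 2:2, 3:3, 4:2, 5:3, 6:1, 7:1, 8:1}
Step 1: smallest deg-1 vertex = 1, p_1 = 3. Add edge {1,3}. Now deg[1]=0, deg[3]=2.
Step 2: smallest deg-1 vertex = 6, p_2 = 5. Add edge {5,6}. Now deg[6]=0, deg[5]=2.
Step 3: smallest deg-1 vertex = 7, p_3 = 5. Add edge {5,7}. Now deg[7]=0, deg[5]=1.
Step 4: smallest deg-1 vertex = 5, p_4 = 2. Add edge {2,5}. Now deg[5]=0, deg[2]=1.
Step 5: smallest deg-1 vertex = 2, p_5 = 4. Add edge {2,4}. Now deg[2]=0, deg[4]=1.
Step 6: smallest deg-1 vertex = 4, p_6 = 3. Add edge {3,4}. Now deg[4]=0, deg[3]=1.
Final: two remaining deg-1 vertices are 3, 8. Add edge {3,8}.

Answer: 1 3
5 6
5 7
2 5
2 4
3 4
3 8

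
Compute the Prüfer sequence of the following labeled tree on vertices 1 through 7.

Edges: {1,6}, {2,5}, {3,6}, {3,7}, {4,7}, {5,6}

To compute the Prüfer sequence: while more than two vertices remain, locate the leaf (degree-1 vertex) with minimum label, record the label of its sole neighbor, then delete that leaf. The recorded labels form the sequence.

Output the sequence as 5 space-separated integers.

Step 1: leaves = {1,2,4}. Remove smallest leaf 1, emit neighbor 6.
Step 2: leaves = {2,4}. Remove smallest leaf 2, emit neighbor 5.
Step 3: leaves = {4,5}. Remove smallest leaf 4, emit neighbor 7.
Step 4: leaves = {5,7}. Remove smallest leaf 5, emit neighbor 6.
Step 5: leaves = {6,7}. Remove smallest leaf 6, emit neighbor 3.
Done: 2 vertices remain (3, 7). Sequence = [6 5 7 6 3]

Answer: 6 5 7 6 3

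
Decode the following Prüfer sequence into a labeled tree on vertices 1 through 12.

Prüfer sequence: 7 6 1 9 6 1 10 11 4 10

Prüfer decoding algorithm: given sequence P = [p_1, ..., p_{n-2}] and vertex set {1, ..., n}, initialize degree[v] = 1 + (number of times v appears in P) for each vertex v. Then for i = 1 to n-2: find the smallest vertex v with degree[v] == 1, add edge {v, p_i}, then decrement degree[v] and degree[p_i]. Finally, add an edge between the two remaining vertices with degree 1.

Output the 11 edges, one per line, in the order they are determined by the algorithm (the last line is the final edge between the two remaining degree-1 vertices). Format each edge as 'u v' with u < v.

Initial degrees: {1:3, 2:1, 3:1, 4:2, 5:1, 6:3, 7:2, 8:1, 9:2, 10:3, 11:2, 12:1}
Step 1: smallest deg-1 vertex = 2, p_1 = 7. Add edge {2,7}. Now deg[2]=0, deg[7]=1.
Step 2: smallest deg-1 vertex = 3, p_2 = 6. Add edge {3,6}. Now deg[3]=0, deg[6]=2.
Step 3: smallest deg-1 vertex = 5, p_3 = 1. Add edge {1,5}. Now deg[5]=0, deg[1]=2.
Step 4: smallest deg-1 vertex = 7, p_4 = 9. Add edge {7,9}. Now deg[7]=0, deg[9]=1.
Step 5: smallest deg-1 vertex = 8, p_5 = 6. Add edge {6,8}. Now deg[8]=0, deg[6]=1.
Step 6: smallest deg-1 vertex = 6, p_6 = 1. Add edge {1,6}. Now deg[6]=0, deg[1]=1.
Step 7: smallest deg-1 vertex = 1, p_7 = 10. Add edge {1,10}. Now deg[1]=0, deg[10]=2.
Step 8: smallest deg-1 vertex = 9, p_8 = 11. Add edge {9,11}. Now deg[9]=0, deg[11]=1.
Step 9: smallest deg-1 vertex = 11, p_9 = 4. Add edge {4,11}. Now deg[11]=0, deg[4]=1.
Step 10: smallest deg-1 vertex = 4, p_10 = 10. Add edge {4,10}. Now deg[4]=0, deg[10]=1.
Final: two remaining deg-1 vertices are 10, 12. Add edge {10,12}.

Answer: 2 7
3 6
1 5
7 9
6 8
1 6
1 10
9 11
4 11
4 10
10 12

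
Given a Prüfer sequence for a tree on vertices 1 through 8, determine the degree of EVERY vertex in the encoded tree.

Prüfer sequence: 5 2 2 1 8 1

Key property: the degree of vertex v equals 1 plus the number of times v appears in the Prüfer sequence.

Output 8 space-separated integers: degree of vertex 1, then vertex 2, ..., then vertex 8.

Answer: 3 3 1 1 2 1 1 2

Derivation:
p_1 = 5: count[5] becomes 1
p_2 = 2: count[2] becomes 1
p_3 = 2: count[2] becomes 2
p_4 = 1: count[1] becomes 1
p_5 = 8: count[8] becomes 1
p_6 = 1: count[1] becomes 2
Degrees (1 + count): deg[1]=1+2=3, deg[2]=1+2=3, deg[3]=1+0=1, deg[4]=1+0=1, deg[5]=1+1=2, deg[6]=1+0=1, deg[7]=1+0=1, deg[8]=1+1=2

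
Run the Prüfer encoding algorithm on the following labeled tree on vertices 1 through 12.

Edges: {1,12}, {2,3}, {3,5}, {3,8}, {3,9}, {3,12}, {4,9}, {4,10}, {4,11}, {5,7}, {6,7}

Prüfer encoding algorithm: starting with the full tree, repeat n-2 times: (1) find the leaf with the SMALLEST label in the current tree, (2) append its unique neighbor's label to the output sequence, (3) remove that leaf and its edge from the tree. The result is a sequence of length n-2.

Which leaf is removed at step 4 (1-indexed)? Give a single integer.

Step 1: current leaves = {1,2,6,8,10,11}. Remove leaf 1 (neighbor: 12).
Step 2: current leaves = {2,6,8,10,11,12}. Remove leaf 2 (neighbor: 3).
Step 3: current leaves = {6,8,10,11,12}. Remove leaf 6 (neighbor: 7).
Step 4: current leaves = {7,8,10,11,12}. Remove leaf 7 (neighbor: 5).

Answer: 7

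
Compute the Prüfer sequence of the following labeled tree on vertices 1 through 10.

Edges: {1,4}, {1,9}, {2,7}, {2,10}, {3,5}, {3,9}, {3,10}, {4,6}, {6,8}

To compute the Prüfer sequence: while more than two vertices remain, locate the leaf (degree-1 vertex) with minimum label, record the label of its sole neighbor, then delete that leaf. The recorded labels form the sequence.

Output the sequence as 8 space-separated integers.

Answer: 3 2 10 6 4 1 9 3

Derivation:
Step 1: leaves = {5,7,8}. Remove smallest leaf 5, emit neighbor 3.
Step 2: leaves = {7,8}. Remove smallest leaf 7, emit neighbor 2.
Step 3: leaves = {2,8}. Remove smallest leaf 2, emit neighbor 10.
Step 4: leaves = {8,10}. Remove smallest leaf 8, emit neighbor 6.
Step 5: leaves = {6,10}. Remove smallest leaf 6, emit neighbor 4.
Step 6: leaves = {4,10}. Remove smallest leaf 4, emit neighbor 1.
Step 7: leaves = {1,10}. Remove smallest leaf 1, emit neighbor 9.
Step 8: leaves = {9,10}. Remove smallest leaf 9, emit neighbor 3.
Done: 2 vertices remain (3, 10). Sequence = [3 2 10 6 4 1 9 3]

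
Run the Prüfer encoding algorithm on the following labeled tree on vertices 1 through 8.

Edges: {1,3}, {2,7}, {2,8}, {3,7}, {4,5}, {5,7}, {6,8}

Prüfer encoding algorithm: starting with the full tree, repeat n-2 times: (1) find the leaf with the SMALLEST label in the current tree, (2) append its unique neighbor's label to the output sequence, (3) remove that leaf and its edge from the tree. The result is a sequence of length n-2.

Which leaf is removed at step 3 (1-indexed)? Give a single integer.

Answer: 4

Derivation:
Step 1: current leaves = {1,4,6}. Remove leaf 1 (neighbor: 3).
Step 2: current leaves = {3,4,6}. Remove leaf 3 (neighbor: 7).
Step 3: current leaves = {4,6}. Remove leaf 4 (neighbor: 5).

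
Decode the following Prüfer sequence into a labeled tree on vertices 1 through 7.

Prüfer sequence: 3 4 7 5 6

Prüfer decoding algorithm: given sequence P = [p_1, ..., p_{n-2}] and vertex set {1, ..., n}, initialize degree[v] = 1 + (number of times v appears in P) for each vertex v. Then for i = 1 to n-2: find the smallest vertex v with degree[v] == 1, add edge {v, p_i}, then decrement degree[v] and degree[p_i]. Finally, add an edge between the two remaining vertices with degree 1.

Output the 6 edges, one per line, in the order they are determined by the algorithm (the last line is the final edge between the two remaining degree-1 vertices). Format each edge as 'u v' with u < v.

Answer: 1 3
2 4
3 7
4 5
5 6
6 7

Derivation:
Initial degrees: {1:1, 2:1, 3:2, 4:2, 5:2, 6:2, 7:2}
Step 1: smallest deg-1 vertex = 1, p_1 = 3. Add edge {1,3}. Now deg[1]=0, deg[3]=1.
Step 2: smallest deg-1 vertex = 2, p_2 = 4. Add edge {2,4}. Now deg[2]=0, deg[4]=1.
Step 3: smallest deg-1 vertex = 3, p_3 = 7. Add edge {3,7}. Now deg[3]=0, deg[7]=1.
Step 4: smallest deg-1 vertex = 4, p_4 = 5. Add edge {4,5}. Now deg[4]=0, deg[5]=1.
Step 5: smallest deg-1 vertex = 5, p_5 = 6. Add edge {5,6}. Now deg[5]=0, deg[6]=1.
Final: two remaining deg-1 vertices are 6, 7. Add edge {6,7}.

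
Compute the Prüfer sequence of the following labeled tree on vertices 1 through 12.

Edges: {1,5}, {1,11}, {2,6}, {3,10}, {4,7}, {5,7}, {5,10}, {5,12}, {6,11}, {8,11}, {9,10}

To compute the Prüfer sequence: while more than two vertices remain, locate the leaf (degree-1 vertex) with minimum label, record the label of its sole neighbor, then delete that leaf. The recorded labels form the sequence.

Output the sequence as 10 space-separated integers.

Step 1: leaves = {2,3,4,8,9,12}. Remove smallest leaf 2, emit neighbor 6.
Step 2: leaves = {3,4,6,8,9,12}. Remove smallest leaf 3, emit neighbor 10.
Step 3: leaves = {4,6,8,9,12}. Remove smallest leaf 4, emit neighbor 7.
Step 4: leaves = {6,7,8,9,12}. Remove smallest leaf 6, emit neighbor 11.
Step 5: leaves = {7,8,9,12}. Remove smallest leaf 7, emit neighbor 5.
Step 6: leaves = {8,9,12}. Remove smallest leaf 8, emit neighbor 11.
Step 7: leaves = {9,11,12}. Remove smallest leaf 9, emit neighbor 10.
Step 8: leaves = {10,11,12}. Remove smallest leaf 10, emit neighbor 5.
Step 9: leaves = {11,12}. Remove smallest leaf 11, emit neighbor 1.
Step 10: leaves = {1,12}. Remove smallest leaf 1, emit neighbor 5.
Done: 2 vertices remain (5, 12). Sequence = [6 10 7 11 5 11 10 5 1 5]

Answer: 6 10 7 11 5 11 10 5 1 5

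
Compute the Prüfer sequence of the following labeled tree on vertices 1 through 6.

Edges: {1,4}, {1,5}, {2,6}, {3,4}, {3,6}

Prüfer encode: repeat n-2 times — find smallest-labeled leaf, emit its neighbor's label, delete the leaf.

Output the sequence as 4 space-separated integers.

Step 1: leaves = {2,5}. Remove smallest leaf 2, emit neighbor 6.
Step 2: leaves = {5,6}. Remove smallest leaf 5, emit neighbor 1.
Step 3: leaves = {1,6}. Remove smallest leaf 1, emit neighbor 4.
Step 4: leaves = {4,6}. Remove smallest leaf 4, emit neighbor 3.
Done: 2 vertices remain (3, 6). Sequence = [6 1 4 3]

Answer: 6 1 4 3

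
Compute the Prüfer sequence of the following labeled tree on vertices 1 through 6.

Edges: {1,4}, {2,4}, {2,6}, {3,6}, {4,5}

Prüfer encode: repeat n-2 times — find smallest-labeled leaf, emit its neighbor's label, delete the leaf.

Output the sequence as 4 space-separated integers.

Answer: 4 6 4 2

Derivation:
Step 1: leaves = {1,3,5}. Remove smallest leaf 1, emit neighbor 4.
Step 2: leaves = {3,5}. Remove smallest leaf 3, emit neighbor 6.
Step 3: leaves = {5,6}. Remove smallest leaf 5, emit neighbor 4.
Step 4: leaves = {4,6}. Remove smallest leaf 4, emit neighbor 2.
Done: 2 vertices remain (2, 6). Sequence = [4 6 4 2]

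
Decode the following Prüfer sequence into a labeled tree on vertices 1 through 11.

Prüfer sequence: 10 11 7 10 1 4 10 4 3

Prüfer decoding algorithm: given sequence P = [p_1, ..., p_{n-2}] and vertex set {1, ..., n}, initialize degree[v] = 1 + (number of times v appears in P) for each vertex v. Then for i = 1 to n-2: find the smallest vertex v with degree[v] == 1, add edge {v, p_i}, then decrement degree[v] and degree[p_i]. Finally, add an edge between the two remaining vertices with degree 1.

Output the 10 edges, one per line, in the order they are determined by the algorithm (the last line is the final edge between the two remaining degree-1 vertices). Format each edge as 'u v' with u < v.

Answer: 2 10
5 11
6 7
7 10
1 8
1 4
9 10
4 10
3 4
3 11

Derivation:
Initial degrees: {1:2, 2:1, 3:2, 4:3, 5:1, 6:1, 7:2, 8:1, 9:1, 10:4, 11:2}
Step 1: smallest deg-1 vertex = 2, p_1 = 10. Add edge {2,10}. Now deg[2]=0, deg[10]=3.
Step 2: smallest deg-1 vertex = 5, p_2 = 11. Add edge {5,11}. Now deg[5]=0, deg[11]=1.
Step 3: smallest deg-1 vertex = 6, p_3 = 7. Add edge {6,7}. Now deg[6]=0, deg[7]=1.
Step 4: smallest deg-1 vertex = 7, p_4 = 10. Add edge {7,10}. Now deg[7]=0, deg[10]=2.
Step 5: smallest deg-1 vertex = 8, p_5 = 1. Add edge {1,8}. Now deg[8]=0, deg[1]=1.
Step 6: smallest deg-1 vertex = 1, p_6 = 4. Add edge {1,4}. Now deg[1]=0, deg[4]=2.
Step 7: smallest deg-1 vertex = 9, p_7 = 10. Add edge {9,10}. Now deg[9]=0, deg[10]=1.
Step 8: smallest deg-1 vertex = 10, p_8 = 4. Add edge {4,10}. Now deg[10]=0, deg[4]=1.
Step 9: smallest deg-1 vertex = 4, p_9 = 3. Add edge {3,4}. Now deg[4]=0, deg[3]=1.
Final: two remaining deg-1 vertices are 3, 11. Add edge {3,11}.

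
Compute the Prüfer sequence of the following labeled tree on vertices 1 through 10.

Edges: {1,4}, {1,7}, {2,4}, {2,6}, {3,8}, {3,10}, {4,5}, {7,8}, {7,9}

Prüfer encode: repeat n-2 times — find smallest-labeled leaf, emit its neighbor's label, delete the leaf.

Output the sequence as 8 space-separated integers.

Answer: 4 2 4 1 7 7 8 3

Derivation:
Step 1: leaves = {5,6,9,10}. Remove smallest leaf 5, emit neighbor 4.
Step 2: leaves = {6,9,10}. Remove smallest leaf 6, emit neighbor 2.
Step 3: leaves = {2,9,10}. Remove smallest leaf 2, emit neighbor 4.
Step 4: leaves = {4,9,10}. Remove smallest leaf 4, emit neighbor 1.
Step 5: leaves = {1,9,10}. Remove smallest leaf 1, emit neighbor 7.
Step 6: leaves = {9,10}. Remove smallest leaf 9, emit neighbor 7.
Step 7: leaves = {7,10}. Remove smallest leaf 7, emit neighbor 8.
Step 8: leaves = {8,10}. Remove smallest leaf 8, emit neighbor 3.
Done: 2 vertices remain (3, 10). Sequence = [4 2 4 1 7 7 8 3]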